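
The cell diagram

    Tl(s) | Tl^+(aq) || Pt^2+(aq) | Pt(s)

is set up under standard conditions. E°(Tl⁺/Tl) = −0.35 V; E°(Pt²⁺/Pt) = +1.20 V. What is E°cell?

+1.55 V

By convention the left-hand electrode in cell notation is the anode (oxidation) and the right-hand electrode is the cathode (reduction).
E°cell = E°(right) − E°(left) = +1.20 − (−0.35) = +1.55 V.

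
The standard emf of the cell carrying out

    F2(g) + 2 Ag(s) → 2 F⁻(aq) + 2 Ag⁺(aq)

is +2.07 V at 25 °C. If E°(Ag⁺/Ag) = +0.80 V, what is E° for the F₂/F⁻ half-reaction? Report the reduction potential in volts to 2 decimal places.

In the reaction as written the F₂/F⁻ couple is reduced (cathode) and Ag⁺/Ag is oxidized (anode), so E°cell = E°(F₂/F⁻) − E°(Ag⁺/Ag).
E°(F₂/F⁻) = E°cell + E°(anode) = +2.07 + (+0.80) = +2.87 V.

+2.87 V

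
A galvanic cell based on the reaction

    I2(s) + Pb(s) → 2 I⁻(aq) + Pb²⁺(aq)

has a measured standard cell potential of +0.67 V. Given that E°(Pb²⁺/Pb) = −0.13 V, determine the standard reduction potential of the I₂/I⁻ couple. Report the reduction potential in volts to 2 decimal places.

In the reaction as written the I₂/I⁻ couple is reduced (cathode) and Pb²⁺/Pb is oxidized (anode), so E°cell = E°(I₂/I⁻) − E°(Pb²⁺/Pb).
E°(I₂/I⁻) = E°cell + E°(anode) = +0.67 + (−0.13) = +0.54 V.

+0.54 V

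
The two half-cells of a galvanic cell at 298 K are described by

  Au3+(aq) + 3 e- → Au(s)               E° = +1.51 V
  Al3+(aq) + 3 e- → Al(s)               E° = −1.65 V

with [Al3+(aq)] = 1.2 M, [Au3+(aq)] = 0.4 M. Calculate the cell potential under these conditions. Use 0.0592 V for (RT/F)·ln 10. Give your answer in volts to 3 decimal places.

+3.151 V

Since E°(Au³⁺/Au) > E°(Al³⁺/Al), Au³⁺/Au serves as the cathode.
E°cell = E°cat − E°an = +1.51 − (−1.65) = +3.16 V; n = 3.
The balanced reaction is Au3+(aq) + Al(s) → Au(s) + Al3+(aq), so Q = [Al3+(aq)] / [Au3+(aq)] = 3 and log Q = 0.477.
By the Nernst equation, E = +3.16 − (0.0592/3)·(0.477) = +3.151 V.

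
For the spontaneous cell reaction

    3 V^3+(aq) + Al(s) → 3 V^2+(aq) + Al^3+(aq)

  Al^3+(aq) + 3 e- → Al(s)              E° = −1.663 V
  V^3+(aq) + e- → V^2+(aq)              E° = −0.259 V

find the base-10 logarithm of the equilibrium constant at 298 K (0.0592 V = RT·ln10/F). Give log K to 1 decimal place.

The V³⁺/V²⁺ couple is reduced (cathode); E°cell = −0.259 − (−1.663) = +1.404 V with n = 3.
At equilibrium E = 0, so log K = nE°cell / 0.0592 = (3)(+1.404) / 0.0592 = 71.1.

log K = 71.1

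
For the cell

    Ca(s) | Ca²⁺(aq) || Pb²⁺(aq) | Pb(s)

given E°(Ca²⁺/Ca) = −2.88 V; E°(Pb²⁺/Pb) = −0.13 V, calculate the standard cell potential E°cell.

By convention the left-hand electrode in cell notation is the anode (oxidation) and the right-hand electrode is the cathode (reduction).
E°cell = E°(right) − E°(left) = −0.13 − (−2.88) = +2.75 V.

+2.75 V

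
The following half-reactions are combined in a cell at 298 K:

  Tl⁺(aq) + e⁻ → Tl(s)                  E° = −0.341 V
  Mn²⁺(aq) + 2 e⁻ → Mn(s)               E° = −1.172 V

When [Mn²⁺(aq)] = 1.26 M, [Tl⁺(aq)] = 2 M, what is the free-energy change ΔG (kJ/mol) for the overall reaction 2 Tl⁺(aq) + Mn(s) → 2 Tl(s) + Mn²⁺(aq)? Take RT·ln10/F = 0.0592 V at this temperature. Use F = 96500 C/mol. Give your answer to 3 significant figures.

E°cell = −0.341 − (−1.172) = +0.831 V; the balanced reaction transfers n = 2 electrons.
Q = [Mn²⁺(aq)] / [Tl⁺(aq)]^2 = 0.315, so log Q = −0.502 and E = +0.831 − (0.0592/2)(−0.502) = +0.8459 V.
Then ΔG = −nFE = −2 × 96500 × +0.8459 J/mol = −163 kJ/mol.

−163 kJ/mol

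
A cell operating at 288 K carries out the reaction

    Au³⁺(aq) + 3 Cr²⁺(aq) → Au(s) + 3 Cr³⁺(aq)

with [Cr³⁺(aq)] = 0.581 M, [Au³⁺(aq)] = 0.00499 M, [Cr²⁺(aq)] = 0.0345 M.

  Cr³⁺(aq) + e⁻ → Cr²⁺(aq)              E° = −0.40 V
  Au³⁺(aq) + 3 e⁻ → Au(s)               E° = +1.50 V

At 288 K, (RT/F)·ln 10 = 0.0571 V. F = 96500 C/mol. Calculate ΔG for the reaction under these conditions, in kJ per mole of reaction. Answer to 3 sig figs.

−517 kJ/mol

E°cell = +1.50 − (−0.40) = +1.90 V; the balanced reaction transfers n = 3 electrons.
Q = [Cr³⁺(aq)]^3 / ([Au³⁺(aq)]·[Cr²⁺(aq)]^3) = 9.57×10^5, so log Q = 5.981 and E = +1.90 − (0.0571/3)(5.981) = +1.7862 V.
Finally ΔG = −nFE = −(3)(96500 C/mol)(+1.7862 V) = −517 kJ/mol.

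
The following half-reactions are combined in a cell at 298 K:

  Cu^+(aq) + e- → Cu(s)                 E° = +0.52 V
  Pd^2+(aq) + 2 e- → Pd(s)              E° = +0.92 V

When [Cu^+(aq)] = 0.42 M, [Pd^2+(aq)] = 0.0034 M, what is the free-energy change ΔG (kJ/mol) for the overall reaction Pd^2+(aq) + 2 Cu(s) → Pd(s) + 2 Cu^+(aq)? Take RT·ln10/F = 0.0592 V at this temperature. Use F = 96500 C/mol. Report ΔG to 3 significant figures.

−67.4 kJ/mol

With Pd²⁺/Pd reduced at the cathode, E°cell = +0.92 − (+0.52) = +0.40 V and n = 2.
The reaction quotient is [Cu^+(aq)]^2 / [Pd^2+(aq)] = 51.9; by Nernst, E = +0.40 − (0.0592/2)(1.715) = +0.3492 V.
ΔG = −nFE = −(2)(96500)(+0.3492) J/mol = −67.4 kJ/mol.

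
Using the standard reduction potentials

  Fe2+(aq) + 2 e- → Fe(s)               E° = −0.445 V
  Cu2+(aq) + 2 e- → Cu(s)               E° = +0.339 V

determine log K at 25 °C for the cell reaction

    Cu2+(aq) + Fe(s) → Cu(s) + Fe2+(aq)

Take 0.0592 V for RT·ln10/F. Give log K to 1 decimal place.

The Cu²⁺/Cu couple is reduced (cathode); E°cell = +0.339 − (−0.445) = +0.784 V with n = 2.
At equilibrium E = 0, so log K = nE°cell / 0.0592 = (2)(+0.784) / 0.0592 = 26.5.

log K = 26.5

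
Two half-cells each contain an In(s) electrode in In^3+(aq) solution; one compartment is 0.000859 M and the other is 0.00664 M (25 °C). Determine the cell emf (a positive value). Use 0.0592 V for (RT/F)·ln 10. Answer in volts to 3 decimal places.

0.018 V

For a concentration cell E°cell = 0, since both electrodes use the same couple.
The compartment with the higher In^3+(aq) concentration (0.00664 M) acts as the cathode; ions are reduced there and produced at the dilute (0.000859 M) anode.
With n = 3, Ecell = −(0.0592/3)·log([dilute]/[conc]) = −(0.0592/3)·log(0.000859/0.00664) = +0.018 V.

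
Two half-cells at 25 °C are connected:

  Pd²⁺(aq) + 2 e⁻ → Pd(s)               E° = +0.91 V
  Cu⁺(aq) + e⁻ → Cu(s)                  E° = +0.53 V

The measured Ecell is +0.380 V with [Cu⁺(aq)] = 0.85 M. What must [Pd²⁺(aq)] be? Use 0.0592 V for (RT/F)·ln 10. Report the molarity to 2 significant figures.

0.72 M

With Pd²⁺/Pd at the cathode and Cu⁺/Cu at the anode, E°cell = +0.91 − (+0.53) = +0.38 V (n = 2).
From the Nernst equation, log Q = n(E° − E)/0.0592 = 2·(+0.38 − (+0.380))/0.0592 = 0.000.
The balanced reaction is Pd²⁺(aq) + 2 Cu(s) → Pd(s) + 2 Cu⁺(aq), so Q = [Cu⁺(aq)]^2 / [Pd²⁺(aq)].
Substituting the known concentrations and solving, log [Pd²⁺(aq)] = −0.141 and [Pd²⁺(aq)] = 0.72 M.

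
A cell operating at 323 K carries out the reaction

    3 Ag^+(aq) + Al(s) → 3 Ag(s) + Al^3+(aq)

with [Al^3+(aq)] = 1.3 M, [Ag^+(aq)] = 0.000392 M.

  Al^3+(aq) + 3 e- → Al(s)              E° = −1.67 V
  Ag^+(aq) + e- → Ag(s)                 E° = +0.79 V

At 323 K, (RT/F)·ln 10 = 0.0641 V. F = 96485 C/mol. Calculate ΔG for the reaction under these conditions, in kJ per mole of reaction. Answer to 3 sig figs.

E°cell = +0.79 − (−1.67) = +2.46 V; the balanced reaction transfers n = 3 electrons.
Here Q = [Al^3+(aq)] / [Ag^+(aq)]^3 = 2.16×10^10 (log Q = 10.334), giving E = +2.46 − (0.0641/3)·(10.334) = +2.2392 V.
Finally ΔG = −nFE = −(3)(96485 C/mol)(+2.2392 V) = −648 kJ/mol.

−648 kJ/mol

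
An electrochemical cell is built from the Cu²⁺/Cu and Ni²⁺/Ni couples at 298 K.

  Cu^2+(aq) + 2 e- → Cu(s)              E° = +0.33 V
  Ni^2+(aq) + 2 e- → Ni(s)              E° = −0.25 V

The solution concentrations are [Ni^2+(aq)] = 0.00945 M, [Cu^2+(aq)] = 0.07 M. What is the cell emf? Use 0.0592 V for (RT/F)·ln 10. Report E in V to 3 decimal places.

+0.606 V

Since E°(Cu²⁺/Cu) > E°(Ni²⁺/Ni), Cu²⁺/Cu serves as the cathode.
The standard potential is +0.33 − (−0.25) = +0.58 V and the balanced reaction transfers n = 2 electrons.
Balancing gives Cu^2+(aq) + Ni(s) → Cu(s) + Ni^2+(aq); hence Q = [Ni^2+(aq)] / [Cu^2+(aq)] = 0.135 (log Q = −0.870).
E = E° − (0.0592/n)·log Q = +0.58 − (0.0592/2)(−0.870) = +0.606 V.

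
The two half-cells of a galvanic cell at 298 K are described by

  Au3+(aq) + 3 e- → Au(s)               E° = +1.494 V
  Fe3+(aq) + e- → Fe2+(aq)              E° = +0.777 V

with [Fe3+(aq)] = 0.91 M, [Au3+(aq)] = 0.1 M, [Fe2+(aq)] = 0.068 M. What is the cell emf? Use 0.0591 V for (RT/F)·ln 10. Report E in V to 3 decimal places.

Au³⁺/Au is reduced (cathode, E° = +1.494 V) and Fe³⁺/Fe²⁺ is oxidized (anode).
The standard potential is +1.494 − (+0.777) = +0.717 V and the balanced reaction transfers n = 3 electrons.
For the overall reaction Au3+(aq) + 3 Fe2+(aq) → Au(s) + 3 Fe3+(aq), Q = [Fe3+(aq)]^3 / ([Au3+(aq)]·[Fe2+(aq)]^3) = 2.4×10^4, giving log Q = 4.380.
E = E° − (0.0591/n)·log Q = +0.717 − (0.0591/3)(4.380) = +0.631 V.

+0.631 V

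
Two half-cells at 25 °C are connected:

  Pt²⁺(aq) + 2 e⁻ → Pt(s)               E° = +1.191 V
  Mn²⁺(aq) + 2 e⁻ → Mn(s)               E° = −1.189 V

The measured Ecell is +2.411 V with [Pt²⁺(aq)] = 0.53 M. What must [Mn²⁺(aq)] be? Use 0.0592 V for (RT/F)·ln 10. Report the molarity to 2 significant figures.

0.048 M

Pt²⁺/Pt is the cathode (higher E°); E°cell = +1.191 − (−1.189) = +2.380 V with n = 2.
From the Nernst equation, log Q = n(E° − E)/0.0592 = 2·(+2.380 − (+2.411))/0.0592 = −1.047.
Balancing electrons gives Pt²⁺(aq) + Mn(s) → Pt(s) + Mn²⁺(aq); thus Q = [Mn²⁺(aq)] / [Pt²⁺(aq)].
Substituting the known concentrations and solving, log [Mn²⁺(aq)] = −1.323 and [Mn²⁺(aq)] = 0.048 M.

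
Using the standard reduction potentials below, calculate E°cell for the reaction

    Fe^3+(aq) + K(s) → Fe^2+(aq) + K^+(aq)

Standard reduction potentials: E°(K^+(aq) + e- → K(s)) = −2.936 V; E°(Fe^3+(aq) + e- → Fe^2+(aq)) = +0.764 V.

+3.700 V

Fe^3+(aq) gains electrons, so the Fe³⁺/Fe²⁺ couple is the cathode; the K⁺/K couple is the anode.
E°cell = E°(cathode) − E°(anode) = +0.764 − (−2.936) = +3.700 V.
The positive value indicates the reaction is spontaneous as written.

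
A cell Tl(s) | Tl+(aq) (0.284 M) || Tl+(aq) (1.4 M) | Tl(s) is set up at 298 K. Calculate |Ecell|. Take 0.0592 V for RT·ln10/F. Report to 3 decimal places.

For a concentration cell E°cell = 0, since both electrodes use the same couple.
The compartment with the higher Tl+(aq) concentration (1.4 M) acts as the cathode; ions are reduced there and produced at the dilute (0.284 M) anode.
With n = 1, Ecell = −(0.0592/1)·log([dilute]/[conc]) = −(0.0592/1)·log(0.284/1.4) = +0.041 V.

0.041 V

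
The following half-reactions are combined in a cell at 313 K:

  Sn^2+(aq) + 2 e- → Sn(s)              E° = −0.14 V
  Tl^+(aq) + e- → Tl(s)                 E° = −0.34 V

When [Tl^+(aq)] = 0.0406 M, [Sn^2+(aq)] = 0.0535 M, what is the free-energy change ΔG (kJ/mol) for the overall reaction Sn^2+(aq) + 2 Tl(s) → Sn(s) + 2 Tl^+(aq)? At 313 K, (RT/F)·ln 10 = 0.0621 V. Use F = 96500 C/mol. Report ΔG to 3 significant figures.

−47.7 kJ/mol

With Sn²⁺/Sn reduced at the cathode, E°cell = −0.14 − (−0.34) = +0.20 V and n = 2.
Here Q = [Tl^+(aq)]^2 / [Sn^2+(aq)] = 0.0308 (log Q = −1.511), giving E = +0.20 − (0.0621/2)·(−1.511) = +0.2469 V.
ΔG = −nFE = −(2)(96500)(+0.2469) J/mol = −47.7 kJ/mol.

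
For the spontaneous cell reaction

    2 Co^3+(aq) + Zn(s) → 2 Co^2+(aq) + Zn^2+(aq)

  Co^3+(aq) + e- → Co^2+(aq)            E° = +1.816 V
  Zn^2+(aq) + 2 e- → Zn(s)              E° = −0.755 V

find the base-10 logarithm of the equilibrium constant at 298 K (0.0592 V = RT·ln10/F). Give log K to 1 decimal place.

log K = 86.9

The Co³⁺/Co²⁺ couple is reduced (cathode); E°cell = +1.816 − (−0.755) = +2.571 V with n = 2.
At equilibrium E = 0, so log K = nE°cell / 0.0592 = (2)(+2.571) / 0.0592 = 86.9.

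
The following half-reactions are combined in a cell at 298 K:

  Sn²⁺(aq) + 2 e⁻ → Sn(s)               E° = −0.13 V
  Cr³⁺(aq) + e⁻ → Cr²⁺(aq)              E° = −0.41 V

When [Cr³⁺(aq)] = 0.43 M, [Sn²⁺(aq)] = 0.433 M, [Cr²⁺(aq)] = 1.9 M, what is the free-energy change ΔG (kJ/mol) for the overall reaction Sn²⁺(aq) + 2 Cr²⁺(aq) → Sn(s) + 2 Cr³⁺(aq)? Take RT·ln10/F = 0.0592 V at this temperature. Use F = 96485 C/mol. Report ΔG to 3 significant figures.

−59.3 kJ/mol

E°cell = −0.13 − (−0.41) = +0.28 V; the balanced reaction transfers n = 2 electrons.
Here Q = [Cr³⁺(aq)]^2 / ([Sn²⁺(aq)]·[Cr²⁺(aq)]^2) = 0.118 (log Q = −0.927), giving E = +0.28 − (0.0592/2)·(−0.927) = +0.3074 V.
Finally ΔG = −nFE = −(2)(96485 C/mol)(+0.3074 V) = −59.3 kJ/mol.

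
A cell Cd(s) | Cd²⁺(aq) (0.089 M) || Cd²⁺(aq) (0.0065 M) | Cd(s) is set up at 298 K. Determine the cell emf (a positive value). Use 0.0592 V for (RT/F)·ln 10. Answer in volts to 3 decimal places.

For a concentration cell E°cell = 0, since both electrodes use the same couple.
The compartment with the higher Cd²⁺(aq) concentration (0.089 M) acts as the cathode; ions are reduced there and produced at the dilute (0.0065 M) anode.
With n = 2, Ecell = −(0.0592/2)·log([dilute]/[conc]) = −(0.0592/2)·log(0.0065/0.089) = +0.034 V.

0.034 V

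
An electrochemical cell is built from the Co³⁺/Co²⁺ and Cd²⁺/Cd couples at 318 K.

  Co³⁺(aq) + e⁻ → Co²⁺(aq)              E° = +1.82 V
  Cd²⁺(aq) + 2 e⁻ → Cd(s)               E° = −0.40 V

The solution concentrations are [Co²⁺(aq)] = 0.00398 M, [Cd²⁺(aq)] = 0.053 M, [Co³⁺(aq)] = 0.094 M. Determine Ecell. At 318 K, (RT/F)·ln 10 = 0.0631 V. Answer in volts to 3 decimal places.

Co³⁺/Co²⁺ is reduced (cathode, E° = +1.82 V) and Cd²⁺/Cd is oxidized (anode).
E°cell = +1.82 − (−0.40) = +2.22 V, with n = 2 electrons transferred.
The balanced reaction is 2 Co³⁺(aq) + Cd(s) → 2 Co²⁺(aq) + Cd²⁺(aq), so Q = ([Co²⁺(aq)]^2·[Cd²⁺(aq)]) / [Co³⁺(aq)]^2 = 9.5×10^−5 and log Q = −4.022.
E = E° − (0.0631/n)·log Q = +2.22 − (0.0631/2)(−4.022) = +2.347 V.

+2.347 V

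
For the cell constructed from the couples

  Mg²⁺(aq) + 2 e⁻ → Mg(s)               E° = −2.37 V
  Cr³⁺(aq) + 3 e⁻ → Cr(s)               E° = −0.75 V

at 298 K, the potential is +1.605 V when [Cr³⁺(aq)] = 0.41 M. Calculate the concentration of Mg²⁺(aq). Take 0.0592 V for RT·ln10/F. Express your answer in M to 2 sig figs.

1.8 M

With Cr³⁺/Cr at the cathode and Mg²⁺/Mg at the anode, E°cell = −0.75 − (−2.37) = +1.62 V (n = 6).
Since E = E° − (0.0592/n)·log Q, log Q = n(E° − E)/0.0592 = 1.520.
For 2 Cr³⁺(aq) + 3 Mg(s) → 2 Cr(s) + 3 Mg²⁺(aq), the reaction quotient is Q = [Mg²⁺(aq)]^3 / [Cr³⁺(aq)]^2.
Isolating [Mg²⁺(aq)] in Q = 10^{1.520} yields log [Mg²⁺(aq)] = 0.249, i.e. 1.8 M.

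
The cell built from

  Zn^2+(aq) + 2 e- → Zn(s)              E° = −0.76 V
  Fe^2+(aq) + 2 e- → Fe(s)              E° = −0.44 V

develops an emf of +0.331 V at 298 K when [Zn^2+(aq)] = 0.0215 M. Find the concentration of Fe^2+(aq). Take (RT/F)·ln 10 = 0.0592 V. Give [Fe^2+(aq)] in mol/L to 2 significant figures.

0.051 M

Fe²⁺/Fe is the cathode (higher E°); E°cell = −0.44 − (−0.76) = +0.32 V with n = 2.
From the Nernst equation, log Q = n(E° − E)/0.0592 = 2·(+0.32 − (+0.331))/0.0592 = −0.372.
The balanced reaction is Fe^2+(aq) + Zn(s) → Fe(s) + Zn^2+(aq), so Q = [Zn^2+(aq)] / [Fe^2+(aq)].
Substituting the known concentrations and solving, log [Fe^2+(aq)] = −1.296 and [Fe^2+(aq)] = 0.051 M.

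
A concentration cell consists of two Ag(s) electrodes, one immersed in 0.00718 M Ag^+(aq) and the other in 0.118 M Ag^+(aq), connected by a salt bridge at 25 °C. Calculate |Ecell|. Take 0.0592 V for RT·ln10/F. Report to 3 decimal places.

0.072 V

For a concentration cell E°cell = 0, since both electrodes use the same couple.
The compartment with the higher Ag^+(aq) concentration (0.118 M) acts as the cathode; ions are reduced there and produced at the dilute (0.00718 M) anode.
With n = 1, Ecell = −(0.0592/1)·log([dilute]/[conc]) = −(0.0592/1)·log(0.00718/0.118) = +0.072 V.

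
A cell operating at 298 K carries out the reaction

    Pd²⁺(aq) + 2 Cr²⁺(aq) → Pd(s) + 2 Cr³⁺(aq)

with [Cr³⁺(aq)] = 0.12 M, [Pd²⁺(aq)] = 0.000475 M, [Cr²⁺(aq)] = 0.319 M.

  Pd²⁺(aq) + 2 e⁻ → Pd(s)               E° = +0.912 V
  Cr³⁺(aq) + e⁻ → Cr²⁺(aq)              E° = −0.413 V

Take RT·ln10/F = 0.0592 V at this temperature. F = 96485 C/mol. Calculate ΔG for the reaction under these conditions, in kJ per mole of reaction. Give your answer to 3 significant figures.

E°cell = +0.912 − (−0.413) = +1.325 V; the balanced reaction transfers n = 2 electrons.
The reaction quotient is [Cr³⁺(aq)]^2 / ([Pd²⁺(aq)]·[Cr²⁺(aq)]^2) = 298; by Nernst, E = +1.325 − (0.0592/2)(2.474) = +1.2518 V.
ΔG = −nFE = −(2)(96485)(+1.2518) J/mol = −242 kJ/mol.

−242 kJ/mol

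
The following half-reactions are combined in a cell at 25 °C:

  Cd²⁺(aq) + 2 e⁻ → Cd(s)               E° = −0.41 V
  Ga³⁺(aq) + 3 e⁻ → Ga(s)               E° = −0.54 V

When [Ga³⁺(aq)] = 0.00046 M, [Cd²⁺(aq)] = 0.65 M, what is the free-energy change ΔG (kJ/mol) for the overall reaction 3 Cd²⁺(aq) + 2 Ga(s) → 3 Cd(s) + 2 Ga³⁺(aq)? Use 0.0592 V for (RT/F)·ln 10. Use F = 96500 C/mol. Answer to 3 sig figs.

The standard cell potential is −0.41 − (−0.54) = +0.13 V, with n = 6 electrons in the balanced equation.
Here Q = [Ga³⁺(aq)]^2 / [Cd²⁺(aq)]^3 = 7.71×10^−7 (log Q = −6.113), giving E = +0.13 − (0.0592/6)·(−6.113) = +0.1903 V.
Finally ΔG = −nFE = −(6)(96500 C/mol)(+0.1903 V) = −110 kJ/mol.

−110 kJ/mol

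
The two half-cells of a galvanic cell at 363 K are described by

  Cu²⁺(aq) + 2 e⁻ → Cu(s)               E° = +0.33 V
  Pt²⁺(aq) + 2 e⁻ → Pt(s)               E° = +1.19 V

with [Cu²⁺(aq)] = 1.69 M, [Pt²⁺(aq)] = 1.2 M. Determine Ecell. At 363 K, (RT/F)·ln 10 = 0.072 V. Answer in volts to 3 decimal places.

Pt²⁺/Pt is reduced (cathode, E° = +1.19 V) and Cu²⁺/Cu is oxidized (anode).
E°cell = E°cat − E°an = +1.19 − (+0.33) = +0.86 V; n = 2.
Balancing gives Pt²⁺(aq) + Cu(s) → Pt(s) + Cu²⁺(aq); hence Q = [Cu²⁺(aq)] / [Pt²⁺(aq)] = 1.41 (log Q = 0.149).
Applying E = E° − (RT ln10/nF)·log Q gives +0.86 − (0.072/2)(0.149) = +0.855 V.

+0.855 V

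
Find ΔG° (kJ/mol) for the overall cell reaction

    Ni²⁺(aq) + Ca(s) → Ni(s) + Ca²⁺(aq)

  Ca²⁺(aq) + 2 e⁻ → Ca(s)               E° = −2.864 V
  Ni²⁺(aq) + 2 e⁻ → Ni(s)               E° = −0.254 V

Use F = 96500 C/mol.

−504 kJ/mol

In the reaction as written Ni²⁺(aq) is reduced, so the Ni²⁺/Ni couple is the cathode and Ca²⁺/Ca is the anode.
E°cell = −0.254 − (−2.864) = +2.610 V; balancing electrons gives n = 2.
ΔG° = −nFE°cell = −(2)(96500)(+2.610) J/mol = −504 kJ/mol.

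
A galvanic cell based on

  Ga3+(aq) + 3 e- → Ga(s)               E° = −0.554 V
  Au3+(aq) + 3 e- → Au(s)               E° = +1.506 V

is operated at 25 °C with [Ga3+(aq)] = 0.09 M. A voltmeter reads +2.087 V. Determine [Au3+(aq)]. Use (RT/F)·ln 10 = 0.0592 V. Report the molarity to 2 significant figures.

With Au³⁺/Au at the cathode and Ga³⁺/Ga at the anode, E°cell = +1.506 − (−0.554) = +2.060 V (n = 3).
From the Nernst equation, log Q = n(E° − E)/0.0592 = 3·(+2.060 − (+2.087))/0.0592 = −1.368.
The balanced reaction is Au3+(aq) + Ga(s) → Au(s) + Ga3+(aq), so Q = [Ga3+(aq)] / [Au3+(aq)].
Substituting the known concentrations and solving, log [Au3+(aq)] = 0.322 and [Au3+(aq)] = 2.1 M.

2.1 M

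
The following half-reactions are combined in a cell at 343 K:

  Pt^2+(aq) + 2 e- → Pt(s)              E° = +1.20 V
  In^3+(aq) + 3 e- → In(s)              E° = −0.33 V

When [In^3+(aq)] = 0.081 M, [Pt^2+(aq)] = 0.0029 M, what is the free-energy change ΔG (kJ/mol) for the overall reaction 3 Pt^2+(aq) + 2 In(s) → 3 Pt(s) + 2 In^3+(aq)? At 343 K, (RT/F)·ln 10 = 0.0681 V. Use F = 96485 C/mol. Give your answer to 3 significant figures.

E°cell = +1.20 − (−0.33) = +1.53 V; the balanced reaction transfers n = 6 electrons.
The reaction quotient is [In^3+(aq)]^2 / [Pt^2+(aq)]^3 = 2.69×10^5; by Nernst, E = +1.53 − (0.0681/6)(5.430) = +1.4684 V.
ΔG = −nFE = −(6)(96485)(+1.4684) J/mol = −850 kJ/mol.

−850 kJ/mol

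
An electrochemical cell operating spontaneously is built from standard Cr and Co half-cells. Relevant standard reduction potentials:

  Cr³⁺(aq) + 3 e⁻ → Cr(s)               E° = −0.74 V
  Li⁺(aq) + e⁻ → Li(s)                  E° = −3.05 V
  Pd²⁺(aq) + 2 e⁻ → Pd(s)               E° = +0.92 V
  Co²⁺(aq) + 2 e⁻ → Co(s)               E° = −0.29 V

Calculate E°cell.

The Co²⁺/Co couple has the higher E°, so Co ion is reduced (cathode) and Cr is oxidized (anode).
E°cell = E°(cathode) − E°(anode) = −0.29 − (−0.74) = +0.45 V.

+0.45 V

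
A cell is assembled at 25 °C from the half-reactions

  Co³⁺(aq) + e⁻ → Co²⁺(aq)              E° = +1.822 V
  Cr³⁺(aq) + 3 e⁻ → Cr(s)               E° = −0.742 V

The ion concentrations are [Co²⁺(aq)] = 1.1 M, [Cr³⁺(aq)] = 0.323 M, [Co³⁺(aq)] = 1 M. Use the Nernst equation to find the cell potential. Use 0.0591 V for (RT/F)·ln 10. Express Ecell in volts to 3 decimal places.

+2.571 V

Co³⁺/Co²⁺ is reduced (cathode, E° = +1.822 V) and Cr³⁺/Cr is oxidized (anode).
E°cell = E°cat − E°an = +1.822 − (−0.742) = +2.564 V; n = 3.
For the overall reaction 3 Co³⁺(aq) + Cr(s) → 3 Co²⁺(aq) + Cr³⁺(aq), Q = ([Co²⁺(aq)]^3·[Cr³⁺(aq)]) / [Co³⁺(aq)]^3 = 0.43, giving log Q = −0.367.
Applying E = E° − (RT ln10/nF)·log Q gives +2.564 − (0.0591/3)(−0.367) = +2.571 V.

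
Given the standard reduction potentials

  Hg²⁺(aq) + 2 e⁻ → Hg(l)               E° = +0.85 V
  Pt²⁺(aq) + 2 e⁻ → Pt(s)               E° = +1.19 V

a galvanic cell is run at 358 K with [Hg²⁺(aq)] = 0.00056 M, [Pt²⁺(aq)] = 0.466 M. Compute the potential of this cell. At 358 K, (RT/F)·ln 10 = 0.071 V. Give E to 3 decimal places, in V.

+0.444 V

Pt²⁺/Pt is reduced (cathode, E° = +1.19 V) and Hg²⁺/Hg is oxidized (anode).
E°cell = +1.19 − (+0.85) = +0.34 V, with n = 2 electrons transferred.
For the overall reaction Pt²⁺(aq) + Hg(l) → Pt(s) + Hg²⁺(aq), Q = [Hg²⁺(aq)] / [Pt²⁺(aq)] = 0.0012, giving log Q = −2.920.
Applying E = E° − (RT ln10/nF)·log Q gives +0.34 − (0.071/2)(−2.920) = +0.444 V.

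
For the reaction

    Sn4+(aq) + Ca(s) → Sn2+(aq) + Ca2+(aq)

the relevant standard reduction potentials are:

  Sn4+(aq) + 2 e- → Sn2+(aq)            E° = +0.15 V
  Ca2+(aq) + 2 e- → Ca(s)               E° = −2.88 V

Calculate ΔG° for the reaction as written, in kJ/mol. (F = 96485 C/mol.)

In the reaction as written Sn4+(aq) is reduced, so the Sn⁴⁺/Sn²⁺ couple is the cathode and Ca²⁺/Ca is the anode.
E°cell = +0.15 − (−2.88) = +3.03 V; balancing electrons gives n = 2.
ΔG° = −nFE°cell = −(2)(96485)(+3.03) J/mol = −585 kJ/mol.

−585 kJ/mol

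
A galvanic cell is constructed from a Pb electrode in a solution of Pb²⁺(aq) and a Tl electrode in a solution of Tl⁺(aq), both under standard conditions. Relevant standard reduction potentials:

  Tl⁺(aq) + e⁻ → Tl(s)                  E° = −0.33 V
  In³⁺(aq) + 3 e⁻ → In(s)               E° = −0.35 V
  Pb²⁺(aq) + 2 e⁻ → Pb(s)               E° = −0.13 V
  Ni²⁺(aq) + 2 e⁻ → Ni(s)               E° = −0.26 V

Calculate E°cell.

The Pb²⁺/Pb couple has the higher E°, so Pb ion is reduced (cathode) and Tl is oxidized (anode).
E°cell = E°(cathode) − E°(anode) = −0.13 − (−0.33) = +0.20 V.

+0.20 V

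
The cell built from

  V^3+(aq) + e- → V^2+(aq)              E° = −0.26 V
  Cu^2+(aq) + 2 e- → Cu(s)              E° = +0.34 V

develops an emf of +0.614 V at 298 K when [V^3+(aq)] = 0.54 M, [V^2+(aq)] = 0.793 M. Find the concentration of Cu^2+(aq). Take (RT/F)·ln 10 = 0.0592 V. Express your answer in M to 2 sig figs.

1.4 M

Cu²⁺/Cu is the cathode (higher E°); E°cell = +0.34 − (−0.26) = +0.60 V with n = 2.
Rearranging E = E° − (0.0592/n)·log Q gives log Q = 2(+0.60 − (+0.614))/0.0592 = −0.473.
The balanced reaction is Cu^2+(aq) + 2 V^2+(aq) → Cu(s) + 2 V^3+(aq), so Q = [V^3+(aq)]^2 / ([Cu^2+(aq)]·[V^2+(aq)]^2).
Solving for the unknown gives log [Cu^2+(aq)] = 0.139, so [Cu^2+(aq)] ≈ 1.4 M.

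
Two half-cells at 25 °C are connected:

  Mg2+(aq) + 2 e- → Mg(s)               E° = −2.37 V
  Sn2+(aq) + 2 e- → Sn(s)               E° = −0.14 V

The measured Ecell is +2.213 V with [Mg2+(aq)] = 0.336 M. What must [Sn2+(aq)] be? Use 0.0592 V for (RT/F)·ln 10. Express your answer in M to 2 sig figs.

With Sn²⁺/Sn at the cathode and Mg²⁺/Mg at the anode, E°cell = −0.14 − (−2.37) = +2.23 V (n = 2).
From the Nernst equation, log Q = n(E° − E)/0.0592 = 2·(+2.23 − (+2.213))/0.0592 = 0.574.
For Sn2+(aq) + Mg(s) → Sn(s) + Mg2+(aq), the reaction quotient is Q = [Mg2+(aq)] / [Sn2+(aq)].
Substituting the known concentrations and solving, log [Sn2+(aq)] = −1.048 and [Sn2+(aq)] = 0.090 M.

0.090 M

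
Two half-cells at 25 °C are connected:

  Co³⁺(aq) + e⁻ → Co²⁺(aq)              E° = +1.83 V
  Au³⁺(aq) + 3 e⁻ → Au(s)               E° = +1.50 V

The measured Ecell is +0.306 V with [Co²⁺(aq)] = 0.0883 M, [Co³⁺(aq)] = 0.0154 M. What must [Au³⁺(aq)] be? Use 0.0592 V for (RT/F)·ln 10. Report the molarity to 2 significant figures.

0.087 M

With Co³⁺/Co²⁺ at the cathode and Au³⁺/Au at the anode, E°cell = +1.83 − (+1.50) = +0.33 V (n = 3).
Rearranging E = E° − (0.0592/n)·log Q gives log Q = 3(+0.33 − (+0.306))/0.0592 = 1.216.
Balancing electrons gives 3 Co³⁺(aq) + Au(s) → 3 Co²⁺(aq) + Au³⁺(aq); thus Q = ([Co²⁺(aq)]^3·[Au³⁺(aq)]) / [Co³⁺(aq)]^3.
Substituting the known concentrations and solving, log [Au³⁺(aq)] = −1.059 and [Au³⁺(aq)] = 0.087 M.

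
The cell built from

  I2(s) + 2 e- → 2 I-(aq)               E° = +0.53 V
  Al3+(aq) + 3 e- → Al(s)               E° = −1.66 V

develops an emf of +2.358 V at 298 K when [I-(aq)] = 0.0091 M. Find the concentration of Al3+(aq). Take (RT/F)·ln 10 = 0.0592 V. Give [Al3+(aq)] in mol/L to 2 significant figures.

The I₂/I⁻ couple has the larger reduction potential, so it is the cathode: E°cell = +0.53 − (−1.66) = +2.19 V and n = 6.
Rearranging E = E° − (0.0592/n)·log Q gives log Q = 6(+2.19 − (+2.358))/0.0592 = −17.027.
For 3 I2(s) + 2 Al(s) → 6 I-(aq) + 2 Al3+(aq), the reaction quotient is Q = [I-(aq)]^6·[Al3+(aq)]^2.
Solving for the unknown gives log [Al3+(aq)] = −2.391, so [Al3+(aq)] ≈ 0.0041 M.

0.0041 M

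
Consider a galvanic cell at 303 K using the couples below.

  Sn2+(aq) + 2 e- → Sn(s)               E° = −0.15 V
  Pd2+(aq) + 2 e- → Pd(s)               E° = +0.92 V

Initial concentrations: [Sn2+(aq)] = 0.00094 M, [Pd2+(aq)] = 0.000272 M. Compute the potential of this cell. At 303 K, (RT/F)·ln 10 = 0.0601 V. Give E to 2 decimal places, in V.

+1.05 V

Since E°(Pd²⁺/Pd) > E°(Sn²⁺/Sn), Pd²⁺/Pd serves as the cathode.
The standard potential is +0.92 − (−0.15) = +1.07 V and the balanced reaction transfers n = 2 electrons.
For the overall reaction Pd2+(aq) + Sn(s) → Pd(s) + Sn2+(aq), Q = [Sn2+(aq)] / [Pd2+(aq)] = 3.46, giving log Q = 0.539.
By the Nernst equation, E = +1.07 − (0.0601/2)·(0.539) = +1.05 V.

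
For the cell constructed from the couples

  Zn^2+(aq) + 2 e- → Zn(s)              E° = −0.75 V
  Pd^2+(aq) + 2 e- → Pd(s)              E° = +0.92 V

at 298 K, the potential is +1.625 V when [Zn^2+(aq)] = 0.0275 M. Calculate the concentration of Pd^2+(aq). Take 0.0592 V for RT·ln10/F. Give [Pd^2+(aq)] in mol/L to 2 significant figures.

0.00083 M

The Pd²⁺/Pd couple has the larger reduction potential, so it is the cathode: E°cell = +0.92 − (−0.75) = +1.67 V and n = 2.
Rearranging E = E° − (0.0592/n)·log Q gives log Q = 2(+1.67 − (+1.625))/0.0592 = 1.520.
For Pd^2+(aq) + Zn(s) → Pd(s) + Zn^2+(aq), the reaction quotient is Q = [Zn^2+(aq)] / [Pd^2+(aq)].
Substituting the known concentrations and solving, log [Pd^2+(aq)] = −3.081 and [Pd^2+(aq)] = 0.00083 M.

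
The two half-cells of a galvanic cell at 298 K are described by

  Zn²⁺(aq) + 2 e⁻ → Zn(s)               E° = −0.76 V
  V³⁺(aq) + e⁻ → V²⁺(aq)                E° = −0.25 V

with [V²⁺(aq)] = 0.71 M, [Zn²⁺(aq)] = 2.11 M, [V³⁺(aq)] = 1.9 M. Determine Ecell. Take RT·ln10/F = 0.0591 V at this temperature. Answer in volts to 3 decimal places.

Since E°(V³⁺/V²⁺) > E°(Zn²⁺/Zn), V³⁺/V²⁺ serves as the cathode.
E°cell = E°cat − E°an = −0.25 − (−0.76) = +0.51 V; n = 2.
The balanced reaction is 2 V³⁺(aq) + Zn(s) → 2 V²⁺(aq) + Zn²⁺(aq), so Q = ([V²⁺(aq)]^2·[Zn²⁺(aq)]) / [V³⁺(aq)]^2 = 0.295 and log Q = −0.531.
By the Nernst equation, E = +0.51 − (0.0591/2)·(−0.531) = +0.526 V.

+0.526 V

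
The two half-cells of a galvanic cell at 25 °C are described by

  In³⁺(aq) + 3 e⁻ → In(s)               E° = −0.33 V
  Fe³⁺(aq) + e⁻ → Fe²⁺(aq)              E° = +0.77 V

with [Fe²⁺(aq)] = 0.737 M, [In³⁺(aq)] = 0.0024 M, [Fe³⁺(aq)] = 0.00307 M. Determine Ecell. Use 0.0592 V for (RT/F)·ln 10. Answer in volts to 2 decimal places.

Since E°(Fe³⁺/Fe²⁺) > E°(In³⁺/In), Fe³⁺/Fe²⁺ serves as the cathode.
The standard potential is +0.77 − (−0.33) = +1.10 V and the balanced reaction transfers n = 3 electrons.
Balancing gives 3 Fe³⁺(aq) + In(s) → 3 Fe²⁺(aq) + In³⁺(aq); hence Q = ([Fe²⁺(aq)]^3·[In³⁺(aq)]) / [Fe³⁺(aq)]^3 = 3.32×10^4 (log Q = 4.521).
By the Nernst equation, E = +1.10 − (0.0592/3)·(4.521) = +1.01 V.

+1.01 V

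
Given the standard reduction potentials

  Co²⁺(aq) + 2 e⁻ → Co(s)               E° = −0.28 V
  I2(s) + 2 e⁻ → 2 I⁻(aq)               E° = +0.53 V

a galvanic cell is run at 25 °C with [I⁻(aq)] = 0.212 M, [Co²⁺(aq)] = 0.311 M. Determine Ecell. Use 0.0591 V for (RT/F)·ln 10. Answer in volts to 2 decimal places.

+0.86 V

I₂/I⁻ is reduced (cathode, E° = +0.53 V) and Co²⁺/Co is oxidized (anode).
E°cell = E°cat − E°an = +0.53 − (−0.28) = +0.81 V; n = 2.
The balanced reaction is I2(s) + Co(s) → 2 I⁻(aq) + Co²⁺(aq), so Q = [I⁻(aq)]^2·[Co²⁺(aq)] = 0.014 and log Q = −1.855.
E = E° − (0.0591/n)·log Q = +0.81 − (0.0591/2)(−1.855) = +0.86 V.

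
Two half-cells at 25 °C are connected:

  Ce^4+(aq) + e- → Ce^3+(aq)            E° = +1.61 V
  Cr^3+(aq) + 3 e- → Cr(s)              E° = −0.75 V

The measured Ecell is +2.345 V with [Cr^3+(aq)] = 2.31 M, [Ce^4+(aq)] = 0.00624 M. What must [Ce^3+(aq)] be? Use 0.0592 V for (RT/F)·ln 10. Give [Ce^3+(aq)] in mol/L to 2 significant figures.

With Ce⁴⁺/Ce³⁺ at the cathode and Cr³⁺/Cr at the anode, E°cell = +1.61 − (−0.75) = +2.36 V (n = 3).
Rearranging E = E° − (0.0592/n)·log Q gives log Q = 3(+2.36 − (+2.345))/0.0592 = 0.760.
The balanced reaction is 3 Ce^4+(aq) + Cr(s) → 3 Ce^3+(aq) + Cr^3+(aq), so Q = ([Ce^3+(aq)]^3·[Cr^3+(aq)]) / [Ce^4+(aq)]^3.
Isolating [Ce^3+(aq)] in Q = 10^{0.760} yields log [Ce^3+(aq)] = −2.073, i.e. 0.0085 M.

0.0085 M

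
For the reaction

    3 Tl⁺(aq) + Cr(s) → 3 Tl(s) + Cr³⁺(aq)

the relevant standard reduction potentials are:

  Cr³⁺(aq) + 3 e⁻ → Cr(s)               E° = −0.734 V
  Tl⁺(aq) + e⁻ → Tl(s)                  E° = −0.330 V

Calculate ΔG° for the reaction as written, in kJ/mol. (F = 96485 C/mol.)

−117 kJ/mol

In the reaction as written Tl⁺(aq) is reduced, so the Tl⁺/Tl couple is the cathode and Cr³⁺/Cr is the anode.
E°cell = −0.330 − (−0.734) = +0.404 V; balancing electrons gives n = 3.
ΔG° = −nFE°cell = −(3)(96485)(+0.404) J/mol = −117 kJ/mol.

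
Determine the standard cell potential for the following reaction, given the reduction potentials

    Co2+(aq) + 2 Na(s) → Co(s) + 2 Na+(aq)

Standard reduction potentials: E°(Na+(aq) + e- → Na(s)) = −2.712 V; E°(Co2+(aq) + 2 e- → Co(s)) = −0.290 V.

Co2+(aq) gains electrons, so the Co²⁺/Co couple is the cathode; the Na⁺/Na couple is the anode.
E°cell = E°(cathode) − E°(anode) = −0.290 − (−2.712) = +2.422 V.
The positive value indicates the reaction is spontaneous as written.

+2.422 V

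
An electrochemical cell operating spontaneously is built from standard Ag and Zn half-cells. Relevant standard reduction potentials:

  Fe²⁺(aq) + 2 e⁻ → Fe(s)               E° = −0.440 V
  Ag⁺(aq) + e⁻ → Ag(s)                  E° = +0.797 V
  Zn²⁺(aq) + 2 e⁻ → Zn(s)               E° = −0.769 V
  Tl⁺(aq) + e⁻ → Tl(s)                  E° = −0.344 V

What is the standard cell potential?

Of the two couples in this cell, the one with the more positive reduction potential is reduced at the cathode: here that is Ag⁺/Ag (+0.797 V); Zn²⁺/Zn (−0.769 V) is the anode.
E°cell = E°(cathode) − E°(anode) = +0.797 − (−0.769) = +1.566 V.

+1.566 V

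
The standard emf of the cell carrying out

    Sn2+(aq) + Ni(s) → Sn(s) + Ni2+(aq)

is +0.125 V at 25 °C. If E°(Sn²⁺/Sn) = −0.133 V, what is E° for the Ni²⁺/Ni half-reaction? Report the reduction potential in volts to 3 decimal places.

−0.258 V

In the reaction as written the Sn²⁺/Sn couple is reduced (cathode) and Ni²⁺/Ni is oxidized (anode), so E°cell = E°(Sn²⁺/Sn) − E°(Ni²⁺/Ni).
E°(Ni²⁺/Ni) = E°(cathode) − E°cell = −0.133 − (+0.125) = −0.258 V.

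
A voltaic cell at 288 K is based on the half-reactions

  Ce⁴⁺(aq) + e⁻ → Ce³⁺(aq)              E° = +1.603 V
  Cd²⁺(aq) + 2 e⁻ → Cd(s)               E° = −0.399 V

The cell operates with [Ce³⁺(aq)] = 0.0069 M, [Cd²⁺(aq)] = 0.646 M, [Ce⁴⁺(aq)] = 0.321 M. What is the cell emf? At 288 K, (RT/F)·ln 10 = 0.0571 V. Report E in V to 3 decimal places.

The Ce⁴⁺/Ce³⁺ couple has the more positive E°, so it is the cathode; Cd²⁺/Cd is the anode.
E°cell = E°cat − E°an = +1.603 − (−0.399) = +2.002 V; n = 2.
Balancing gives 2 Ce⁴⁺(aq) + Cd(s) → 2 Ce³⁺(aq) + Cd²⁺(aq); hence Q = ([Ce³⁺(aq)]^2·[Cd²⁺(aq)]) / [Ce⁴⁺(aq)]^2 = 0.000298 (log Q = −3.525).
Applying E = E° − (RT ln10/nF)·log Q gives +2.002 − (0.0571/2)(−3.525) = +2.103 V.

+2.103 V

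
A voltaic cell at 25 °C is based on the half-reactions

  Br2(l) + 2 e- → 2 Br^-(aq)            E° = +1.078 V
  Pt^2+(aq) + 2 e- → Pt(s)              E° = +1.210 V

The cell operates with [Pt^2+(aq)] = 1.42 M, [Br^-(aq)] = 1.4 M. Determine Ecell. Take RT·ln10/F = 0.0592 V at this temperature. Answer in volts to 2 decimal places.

The Pt²⁺/Pt couple has the more positive E°, so it is the cathode; Br₂/Br⁻ is the anode.
E°cell = +1.210 − (+1.078) = +0.132 V, with n = 2 electrons transferred.
Balancing gives Pt^2+(aq) + 2 Br^-(aq) → Pt(s) + Br2(l); hence Q = 1 / ([Pt^2+(aq)]·[Br^-(aq)]^2) = 0.359 (log Q = −0.445).
Applying E = E° − (RT ln10/nF)·log Q gives +0.132 − (0.0592/2)(−0.445) = +0.15 V.

+0.15 V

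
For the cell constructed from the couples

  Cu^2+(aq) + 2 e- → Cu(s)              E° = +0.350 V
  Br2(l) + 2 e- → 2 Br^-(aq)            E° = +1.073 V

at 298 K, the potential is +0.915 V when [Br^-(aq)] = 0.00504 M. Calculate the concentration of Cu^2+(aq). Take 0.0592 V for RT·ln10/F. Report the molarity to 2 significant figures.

The Br₂/Br⁻ couple has the larger reduction potential, so it is the cathode: E°cell = +1.073 − (+0.350) = +0.723 V and n = 2.
From the Nernst equation, log Q = n(E° − E)/0.0592 = 2·(+0.723 − (+0.915))/0.0592 = −6.486.
Balancing electrons gives Br2(l) + Cu(s) → 2 Br^-(aq) + Cu^2+(aq); thus Q = [Br^-(aq)]^2·[Cu^2+(aq)].
Solving for the unknown gives log [Cu^2+(aq)] = −1.891, so [Cu^2+(aq)] ≈ 0.013 M.

0.013 M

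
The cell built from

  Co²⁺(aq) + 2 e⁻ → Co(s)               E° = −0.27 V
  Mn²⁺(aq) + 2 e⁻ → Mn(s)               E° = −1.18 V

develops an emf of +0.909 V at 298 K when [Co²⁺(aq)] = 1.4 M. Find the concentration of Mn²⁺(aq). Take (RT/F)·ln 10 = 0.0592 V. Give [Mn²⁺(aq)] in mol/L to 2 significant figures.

The Co²⁺/Co couple has the larger reduction potential, so it is the cathode: E°cell = −0.27 − (−1.18) = +0.91 V and n = 2.
Since E = E° − (0.0592/n)·log Q, log Q = n(E° − E)/0.0592 = 0.034.
The balanced reaction is Co²⁺(aq) + Mn(s) → Co(s) + Mn²⁺(aq), so Q = [Mn²⁺(aq)] / [Co²⁺(aq)].
Solving for the unknown gives log [Mn²⁺(aq)] = 0.180, so [Mn²⁺(aq)] ≈ 1.5 M.

1.5 M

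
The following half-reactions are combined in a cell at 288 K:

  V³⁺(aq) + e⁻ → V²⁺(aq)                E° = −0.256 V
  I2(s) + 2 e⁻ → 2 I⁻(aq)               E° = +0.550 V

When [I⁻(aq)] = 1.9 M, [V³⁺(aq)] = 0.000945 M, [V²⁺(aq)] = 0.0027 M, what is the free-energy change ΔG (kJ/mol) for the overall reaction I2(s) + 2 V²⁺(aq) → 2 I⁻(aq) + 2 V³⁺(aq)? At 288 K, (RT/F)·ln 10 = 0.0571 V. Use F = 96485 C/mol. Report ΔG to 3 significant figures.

−157 kJ/mol

The standard cell potential is +0.550 − (−0.256) = +0.806 V, with n = 2 electrons in the balanced equation.
Q = ([I⁻(aq)]^2·[V³⁺(aq)]^2) / [V²⁺(aq)]^2 = 0.442, so log Q = −0.354 and E = +0.806 − (0.0571/2)(−0.354) = +0.8161 V.
Finally ΔG = −nFE = −(2)(96485 C/mol)(+0.8161 V) = −157 kJ/mol.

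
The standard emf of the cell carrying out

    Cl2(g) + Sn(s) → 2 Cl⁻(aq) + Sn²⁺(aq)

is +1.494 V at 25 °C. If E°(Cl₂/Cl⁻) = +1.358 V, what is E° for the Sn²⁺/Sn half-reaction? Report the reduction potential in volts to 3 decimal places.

In the reaction as written the Cl₂/Cl⁻ couple is reduced (cathode) and Sn²⁺/Sn is oxidized (anode), so E°cell = E°(Cl₂/Cl⁻) − E°(Sn²⁺/Sn).
E°(Sn²⁺/Sn) = E°(cathode) − E°cell = +1.358 − (+1.494) = −0.136 V.

−0.136 V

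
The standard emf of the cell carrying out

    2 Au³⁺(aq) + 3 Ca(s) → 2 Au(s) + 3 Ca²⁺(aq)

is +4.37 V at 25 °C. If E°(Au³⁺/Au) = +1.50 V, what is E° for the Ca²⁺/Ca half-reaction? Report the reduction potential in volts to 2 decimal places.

In the reaction as written the Au³⁺/Au couple is reduced (cathode) and Ca²⁺/Ca is oxidized (anode), so E°cell = E°(Au³⁺/Au) − E°(Ca²⁺/Ca).
E°(Ca²⁺/Ca) = E°(cathode) − E°cell = +1.50 − (+4.37) = −2.87 V.

−2.87 V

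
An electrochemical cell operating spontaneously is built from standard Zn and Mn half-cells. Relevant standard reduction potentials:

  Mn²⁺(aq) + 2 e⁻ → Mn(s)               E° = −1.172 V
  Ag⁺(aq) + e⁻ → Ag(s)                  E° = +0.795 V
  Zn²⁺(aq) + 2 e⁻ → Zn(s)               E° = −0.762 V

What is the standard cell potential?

Of the two couples in this cell, the one with the more positive reduction potential is reduced at the cathode: here that is Zn²⁺/Zn (−0.762 V); Mn²⁺/Mn (−1.172 V) is the anode.
E°cell = E°(cathode) − E°(anode) = −0.762 − (−1.172) = +0.410 V.

+0.410 V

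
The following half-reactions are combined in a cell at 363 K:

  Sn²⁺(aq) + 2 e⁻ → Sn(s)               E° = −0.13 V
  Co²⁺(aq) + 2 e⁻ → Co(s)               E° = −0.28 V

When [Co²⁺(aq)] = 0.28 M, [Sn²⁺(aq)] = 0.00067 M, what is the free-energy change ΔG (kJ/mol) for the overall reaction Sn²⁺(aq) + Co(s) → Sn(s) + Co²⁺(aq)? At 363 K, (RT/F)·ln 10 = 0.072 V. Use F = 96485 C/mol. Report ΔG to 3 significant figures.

−10.7 kJ/mol

The standard cell potential is −0.13 − (−0.28) = +0.15 V, with n = 2 electrons in the balanced equation.
Q = [Co²⁺(aq)] / [Sn²⁺(aq)] = 418, so log Q = 2.621 and E = +0.15 − (0.072/2)(2.621) = +0.0556 V.
ΔG = −nFE = −(2)(96485)(+0.0556) J/mol = −10.7 kJ/mol.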